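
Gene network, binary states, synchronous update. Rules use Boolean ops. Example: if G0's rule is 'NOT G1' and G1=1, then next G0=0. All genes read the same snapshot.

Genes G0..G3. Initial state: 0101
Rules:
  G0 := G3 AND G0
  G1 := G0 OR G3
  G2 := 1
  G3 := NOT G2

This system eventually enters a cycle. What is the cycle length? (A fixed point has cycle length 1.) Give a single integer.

Answer: 1

Derivation:
Step 0: 0101
Step 1: G0=G3&G0=1&0=0 G1=G0|G3=0|1=1 G2=1(const) G3=NOT G2=NOT 0=1 -> 0111
Step 2: G0=G3&G0=1&0=0 G1=G0|G3=0|1=1 G2=1(const) G3=NOT G2=NOT 1=0 -> 0110
Step 3: G0=G3&G0=0&0=0 G1=G0|G3=0|0=0 G2=1(const) G3=NOT G2=NOT 1=0 -> 0010
Step 4: G0=G3&G0=0&0=0 G1=G0|G3=0|0=0 G2=1(const) G3=NOT G2=NOT 1=0 -> 0010
State from step 4 equals state from step 3 -> cycle length 1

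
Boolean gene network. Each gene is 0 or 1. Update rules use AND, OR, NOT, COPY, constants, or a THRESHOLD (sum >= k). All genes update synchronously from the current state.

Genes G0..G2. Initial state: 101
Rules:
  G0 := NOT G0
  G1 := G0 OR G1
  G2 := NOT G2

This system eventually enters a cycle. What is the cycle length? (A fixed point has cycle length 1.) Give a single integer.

Step 0: 101
Step 1: G0=NOT G0=NOT 1=0 G1=G0|G1=1|0=1 G2=NOT G2=NOT 1=0 -> 010
Step 2: G0=NOT G0=NOT 0=1 G1=G0|G1=0|1=1 G2=NOT G2=NOT 0=1 -> 111
Step 3: G0=NOT G0=NOT 1=0 G1=G0|G1=1|1=1 G2=NOT G2=NOT 1=0 -> 010
State from step 3 equals state from step 1 -> cycle length 2

Answer: 2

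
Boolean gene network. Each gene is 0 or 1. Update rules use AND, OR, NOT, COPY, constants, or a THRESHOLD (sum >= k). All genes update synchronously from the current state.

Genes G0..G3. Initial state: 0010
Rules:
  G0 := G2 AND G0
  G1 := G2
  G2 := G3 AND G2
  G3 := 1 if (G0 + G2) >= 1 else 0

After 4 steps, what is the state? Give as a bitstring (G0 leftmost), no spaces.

Step 1: G0=G2&G0=1&0=0 G1=G2=1 G2=G3&G2=0&1=0 G3=(0+1>=1)=1 -> 0101
Step 2: G0=G2&G0=0&0=0 G1=G2=0 G2=G3&G2=1&0=0 G3=(0+0>=1)=0 -> 0000
Step 3: G0=G2&G0=0&0=0 G1=G2=0 G2=G3&G2=0&0=0 G3=(0+0>=1)=0 -> 0000
Step 4: G0=G2&G0=0&0=0 G1=G2=0 G2=G3&G2=0&0=0 G3=(0+0>=1)=0 -> 0000

0000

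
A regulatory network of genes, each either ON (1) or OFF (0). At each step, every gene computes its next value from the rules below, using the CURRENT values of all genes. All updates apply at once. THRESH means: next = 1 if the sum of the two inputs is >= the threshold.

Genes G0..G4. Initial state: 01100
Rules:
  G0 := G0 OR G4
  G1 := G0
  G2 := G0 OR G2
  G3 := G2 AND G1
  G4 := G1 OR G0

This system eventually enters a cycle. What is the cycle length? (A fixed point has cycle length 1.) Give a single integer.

Answer: 1

Derivation:
Step 0: 01100
Step 1: G0=G0|G4=0|0=0 G1=G0=0 G2=G0|G2=0|1=1 G3=G2&G1=1&1=1 G4=G1|G0=1|0=1 -> 00111
Step 2: G0=G0|G4=0|1=1 G1=G0=0 G2=G0|G2=0|1=1 G3=G2&G1=1&0=0 G4=G1|G0=0|0=0 -> 10100
Step 3: G0=G0|G4=1|0=1 G1=G0=1 G2=G0|G2=1|1=1 G3=G2&G1=1&0=0 G4=G1|G0=0|1=1 -> 11101
Step 4: G0=G0|G4=1|1=1 G1=G0=1 G2=G0|G2=1|1=1 G3=G2&G1=1&1=1 G4=G1|G0=1|1=1 -> 11111
Step 5: G0=G0|G4=1|1=1 G1=G0=1 G2=G0|G2=1|1=1 G3=G2&G1=1&1=1 G4=G1|G0=1|1=1 -> 11111
State from step 5 equals state from step 4 -> cycle length 1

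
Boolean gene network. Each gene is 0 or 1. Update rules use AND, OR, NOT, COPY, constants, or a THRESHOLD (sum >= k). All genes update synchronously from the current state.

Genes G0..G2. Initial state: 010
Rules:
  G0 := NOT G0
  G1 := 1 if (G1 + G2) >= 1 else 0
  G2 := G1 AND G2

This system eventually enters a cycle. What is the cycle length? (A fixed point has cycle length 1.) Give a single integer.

Answer: 2

Derivation:
Step 0: 010
Step 1: G0=NOT G0=NOT 0=1 G1=(1+0>=1)=1 G2=G1&G2=1&0=0 -> 110
Step 2: G0=NOT G0=NOT 1=0 G1=(1+0>=1)=1 G2=G1&G2=1&0=0 -> 010
State from step 2 equals state from step 0 -> cycle length 2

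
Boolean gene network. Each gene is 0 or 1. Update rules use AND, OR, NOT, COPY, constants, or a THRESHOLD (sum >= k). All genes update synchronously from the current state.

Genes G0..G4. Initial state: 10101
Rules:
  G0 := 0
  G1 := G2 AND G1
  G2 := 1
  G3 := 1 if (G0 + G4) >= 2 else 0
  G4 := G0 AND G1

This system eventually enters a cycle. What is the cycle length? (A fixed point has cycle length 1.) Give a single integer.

Answer: 1

Derivation:
Step 0: 10101
Step 1: G0=0(const) G1=G2&G1=1&0=0 G2=1(const) G3=(1+1>=2)=1 G4=G0&G1=1&0=0 -> 00110
Step 2: G0=0(const) G1=G2&G1=1&0=0 G2=1(const) G3=(0+0>=2)=0 G4=G0&G1=0&0=0 -> 00100
Step 3: G0=0(const) G1=G2&G1=1&0=0 G2=1(const) G3=(0+0>=2)=0 G4=G0&G1=0&0=0 -> 00100
State from step 3 equals state from step 2 -> cycle length 1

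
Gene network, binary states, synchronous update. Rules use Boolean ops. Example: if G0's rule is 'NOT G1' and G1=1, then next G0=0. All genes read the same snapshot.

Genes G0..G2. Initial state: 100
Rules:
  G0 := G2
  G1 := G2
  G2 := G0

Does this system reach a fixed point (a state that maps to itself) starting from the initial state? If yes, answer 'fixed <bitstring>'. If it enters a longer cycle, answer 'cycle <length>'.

Step 0: 100
Step 1: G0=G2=0 G1=G2=0 G2=G0=1 -> 001
Step 2: G0=G2=1 G1=G2=1 G2=G0=0 -> 110
Step 3: G0=G2=0 G1=G2=0 G2=G0=1 -> 001
Cycle of length 2 starting at step 1 -> no fixed point

Answer: cycle 2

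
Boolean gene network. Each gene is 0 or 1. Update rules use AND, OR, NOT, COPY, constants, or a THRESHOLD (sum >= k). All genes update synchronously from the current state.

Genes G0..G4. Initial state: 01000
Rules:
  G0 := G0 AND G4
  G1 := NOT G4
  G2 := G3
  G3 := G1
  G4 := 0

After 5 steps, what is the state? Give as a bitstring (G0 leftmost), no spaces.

Step 1: G0=G0&G4=0&0=0 G1=NOT G4=NOT 0=1 G2=G3=0 G3=G1=1 G4=0(const) -> 01010
Step 2: G0=G0&G4=0&0=0 G1=NOT G4=NOT 0=1 G2=G3=1 G3=G1=1 G4=0(const) -> 01110
Step 3: G0=G0&G4=0&0=0 G1=NOT G4=NOT 0=1 G2=G3=1 G3=G1=1 G4=0(const) -> 01110
Step 4: G0=G0&G4=0&0=0 G1=NOT G4=NOT 0=1 G2=G3=1 G3=G1=1 G4=0(const) -> 01110
Step 5: G0=G0&G4=0&0=0 G1=NOT G4=NOT 0=1 G2=G3=1 G3=G1=1 G4=0(const) -> 01110

01110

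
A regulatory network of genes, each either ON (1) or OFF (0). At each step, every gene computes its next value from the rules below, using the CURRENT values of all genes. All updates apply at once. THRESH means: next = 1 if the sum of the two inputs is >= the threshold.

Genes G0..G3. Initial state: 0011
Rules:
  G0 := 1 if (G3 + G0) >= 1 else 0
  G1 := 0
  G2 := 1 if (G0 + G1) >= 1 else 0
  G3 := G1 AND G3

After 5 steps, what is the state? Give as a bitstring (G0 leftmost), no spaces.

Step 1: G0=(1+0>=1)=1 G1=0(const) G2=(0+0>=1)=0 G3=G1&G3=0&1=0 -> 1000
Step 2: G0=(0+1>=1)=1 G1=0(const) G2=(1+0>=1)=1 G3=G1&G3=0&0=0 -> 1010
Step 3: G0=(0+1>=1)=1 G1=0(const) G2=(1+0>=1)=1 G3=G1&G3=0&0=0 -> 1010
Step 4: G0=(0+1>=1)=1 G1=0(const) G2=(1+0>=1)=1 G3=G1&G3=0&0=0 -> 1010
Step 5: G0=(0+1>=1)=1 G1=0(const) G2=(1+0>=1)=1 G3=G1&G3=0&0=0 -> 1010

1010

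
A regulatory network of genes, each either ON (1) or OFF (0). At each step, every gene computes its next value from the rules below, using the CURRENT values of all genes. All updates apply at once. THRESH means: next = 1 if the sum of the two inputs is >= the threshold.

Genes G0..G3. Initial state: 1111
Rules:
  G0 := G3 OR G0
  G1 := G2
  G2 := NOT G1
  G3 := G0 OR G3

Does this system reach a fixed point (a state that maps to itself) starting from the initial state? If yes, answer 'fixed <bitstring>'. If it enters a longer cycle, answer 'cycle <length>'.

Answer: cycle 4

Derivation:
Step 0: 1111
Step 1: G0=G3|G0=1|1=1 G1=G2=1 G2=NOT G1=NOT 1=0 G3=G0|G3=1|1=1 -> 1101
Step 2: G0=G3|G0=1|1=1 G1=G2=0 G2=NOT G1=NOT 1=0 G3=G0|G3=1|1=1 -> 1001
Step 3: G0=G3|G0=1|1=1 G1=G2=0 G2=NOT G1=NOT 0=1 G3=G0|G3=1|1=1 -> 1011
Step 4: G0=G3|G0=1|1=1 G1=G2=1 G2=NOT G1=NOT 0=1 G3=G0|G3=1|1=1 -> 1111
Cycle of length 4 starting at step 0 -> no fixed point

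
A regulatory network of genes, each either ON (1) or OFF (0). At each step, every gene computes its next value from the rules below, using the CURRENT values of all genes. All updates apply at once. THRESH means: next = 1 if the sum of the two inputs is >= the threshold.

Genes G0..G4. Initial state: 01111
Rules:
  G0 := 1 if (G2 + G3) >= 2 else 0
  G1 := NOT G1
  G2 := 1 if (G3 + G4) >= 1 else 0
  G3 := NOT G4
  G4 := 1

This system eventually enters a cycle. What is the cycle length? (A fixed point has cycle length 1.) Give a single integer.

Answer: 2

Derivation:
Step 0: 01111
Step 1: G0=(1+1>=2)=1 G1=NOT G1=NOT 1=0 G2=(1+1>=1)=1 G3=NOT G4=NOT 1=0 G4=1(const) -> 10101
Step 2: G0=(1+0>=2)=0 G1=NOT G1=NOT 0=1 G2=(0+1>=1)=1 G3=NOT G4=NOT 1=0 G4=1(const) -> 01101
Step 3: G0=(1+0>=2)=0 G1=NOT G1=NOT 1=0 G2=(0+1>=1)=1 G3=NOT G4=NOT 1=0 G4=1(const) -> 00101
Step 4: G0=(1+0>=2)=0 G1=NOT G1=NOT 0=1 G2=(0+1>=1)=1 G3=NOT G4=NOT 1=0 G4=1(const) -> 01101
State from step 4 equals state from step 2 -> cycle length 2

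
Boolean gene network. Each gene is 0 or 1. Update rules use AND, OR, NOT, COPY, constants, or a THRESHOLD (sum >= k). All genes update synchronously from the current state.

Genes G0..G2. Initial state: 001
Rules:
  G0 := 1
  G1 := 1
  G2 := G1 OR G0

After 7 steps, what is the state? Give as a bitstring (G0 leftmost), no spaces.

Step 1: G0=1(const) G1=1(const) G2=G1|G0=0|0=0 -> 110
Step 2: G0=1(const) G1=1(const) G2=G1|G0=1|1=1 -> 111
Step 3: G0=1(const) G1=1(const) G2=G1|G0=1|1=1 -> 111
Step 4: G0=1(const) G1=1(const) G2=G1|G0=1|1=1 -> 111
Step 5: G0=1(const) G1=1(const) G2=G1|G0=1|1=1 -> 111
Step 6: G0=1(const) G1=1(const) G2=G1|G0=1|1=1 -> 111
Step 7: G0=1(const) G1=1(const) G2=G1|G0=1|1=1 -> 111

111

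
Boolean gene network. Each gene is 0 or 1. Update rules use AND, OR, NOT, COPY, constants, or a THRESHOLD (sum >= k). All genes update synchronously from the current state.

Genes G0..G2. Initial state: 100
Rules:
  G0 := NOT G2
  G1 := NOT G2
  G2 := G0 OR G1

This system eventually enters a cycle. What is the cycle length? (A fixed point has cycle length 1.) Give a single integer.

Answer: 4

Derivation:
Step 0: 100
Step 1: G0=NOT G2=NOT 0=1 G1=NOT G2=NOT 0=1 G2=G0|G1=1|0=1 -> 111
Step 2: G0=NOT G2=NOT 1=0 G1=NOT G2=NOT 1=0 G2=G0|G1=1|1=1 -> 001
Step 3: G0=NOT G2=NOT 1=0 G1=NOT G2=NOT 1=0 G2=G0|G1=0|0=0 -> 000
Step 4: G0=NOT G2=NOT 0=1 G1=NOT G2=NOT 0=1 G2=G0|G1=0|0=0 -> 110
Step 5: G0=NOT G2=NOT 0=1 G1=NOT G2=NOT 0=1 G2=G0|G1=1|1=1 -> 111
State from step 5 equals state from step 1 -> cycle length 4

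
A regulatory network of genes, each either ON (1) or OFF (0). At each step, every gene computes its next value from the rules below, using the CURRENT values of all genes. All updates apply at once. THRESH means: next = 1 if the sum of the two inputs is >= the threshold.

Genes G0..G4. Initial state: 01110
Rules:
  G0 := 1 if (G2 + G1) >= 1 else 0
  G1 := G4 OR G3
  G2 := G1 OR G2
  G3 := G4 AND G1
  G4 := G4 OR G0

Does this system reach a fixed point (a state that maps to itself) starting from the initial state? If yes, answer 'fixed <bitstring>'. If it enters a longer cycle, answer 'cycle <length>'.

Step 0: 01110
Step 1: G0=(1+1>=1)=1 G1=G4|G3=0|1=1 G2=G1|G2=1|1=1 G3=G4&G1=0&1=0 G4=G4|G0=0|0=0 -> 11100
Step 2: G0=(1+1>=1)=1 G1=G4|G3=0|0=0 G2=G1|G2=1|1=1 G3=G4&G1=0&1=0 G4=G4|G0=0|1=1 -> 10101
Step 3: G0=(1+0>=1)=1 G1=G4|G3=1|0=1 G2=G1|G2=0|1=1 G3=G4&G1=1&0=0 G4=G4|G0=1|1=1 -> 11101
Step 4: G0=(1+1>=1)=1 G1=G4|G3=1|0=1 G2=G1|G2=1|1=1 G3=G4&G1=1&1=1 G4=G4|G0=1|1=1 -> 11111
Step 5: G0=(1+1>=1)=1 G1=G4|G3=1|1=1 G2=G1|G2=1|1=1 G3=G4&G1=1&1=1 G4=G4|G0=1|1=1 -> 11111
Fixed point reached at step 4: 11111

Answer: fixed 11111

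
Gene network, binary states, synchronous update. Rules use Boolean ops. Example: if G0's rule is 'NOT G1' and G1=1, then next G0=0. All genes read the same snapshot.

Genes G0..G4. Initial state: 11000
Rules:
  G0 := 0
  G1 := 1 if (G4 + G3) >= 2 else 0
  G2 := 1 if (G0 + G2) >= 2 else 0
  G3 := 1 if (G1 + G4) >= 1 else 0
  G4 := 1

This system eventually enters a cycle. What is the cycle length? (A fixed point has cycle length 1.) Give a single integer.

Step 0: 11000
Step 1: G0=0(const) G1=(0+0>=2)=0 G2=(1+0>=2)=0 G3=(1+0>=1)=1 G4=1(const) -> 00011
Step 2: G0=0(const) G1=(1+1>=2)=1 G2=(0+0>=2)=0 G3=(0+1>=1)=1 G4=1(const) -> 01011
Step 3: G0=0(const) G1=(1+1>=2)=1 G2=(0+0>=2)=0 G3=(1+1>=1)=1 G4=1(const) -> 01011
State from step 3 equals state from step 2 -> cycle length 1

Answer: 1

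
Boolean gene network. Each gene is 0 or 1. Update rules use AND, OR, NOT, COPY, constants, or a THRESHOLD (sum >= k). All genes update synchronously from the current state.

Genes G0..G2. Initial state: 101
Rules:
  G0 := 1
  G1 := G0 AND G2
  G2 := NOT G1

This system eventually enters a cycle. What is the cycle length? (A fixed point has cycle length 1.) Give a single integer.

Answer: 4

Derivation:
Step 0: 101
Step 1: G0=1(const) G1=G0&G2=1&1=1 G2=NOT G1=NOT 0=1 -> 111
Step 2: G0=1(const) G1=G0&G2=1&1=1 G2=NOT G1=NOT 1=0 -> 110
Step 3: G0=1(const) G1=G0&G2=1&0=0 G2=NOT G1=NOT 1=0 -> 100
Step 4: G0=1(const) G1=G0&G2=1&0=0 G2=NOT G1=NOT 0=1 -> 101
State from step 4 equals state from step 0 -> cycle length 4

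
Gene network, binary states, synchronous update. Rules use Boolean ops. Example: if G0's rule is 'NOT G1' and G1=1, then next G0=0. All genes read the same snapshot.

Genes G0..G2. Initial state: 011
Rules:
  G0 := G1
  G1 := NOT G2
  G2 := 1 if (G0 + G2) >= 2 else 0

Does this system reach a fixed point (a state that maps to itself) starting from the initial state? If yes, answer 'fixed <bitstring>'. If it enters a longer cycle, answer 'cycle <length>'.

Answer: fixed 110

Derivation:
Step 0: 011
Step 1: G0=G1=1 G1=NOT G2=NOT 1=0 G2=(0+1>=2)=0 -> 100
Step 2: G0=G1=0 G1=NOT G2=NOT 0=1 G2=(1+0>=2)=0 -> 010
Step 3: G0=G1=1 G1=NOT G2=NOT 0=1 G2=(0+0>=2)=0 -> 110
Step 4: G0=G1=1 G1=NOT G2=NOT 0=1 G2=(1+0>=2)=0 -> 110
Fixed point reached at step 3: 110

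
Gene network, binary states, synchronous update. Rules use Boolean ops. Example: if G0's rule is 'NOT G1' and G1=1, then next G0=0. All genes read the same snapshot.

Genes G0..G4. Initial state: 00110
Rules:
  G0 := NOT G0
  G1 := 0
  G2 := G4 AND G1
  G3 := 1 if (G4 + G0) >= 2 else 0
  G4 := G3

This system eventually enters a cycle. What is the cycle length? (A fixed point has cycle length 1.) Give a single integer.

Step 0: 00110
Step 1: G0=NOT G0=NOT 0=1 G1=0(const) G2=G4&G1=0&0=0 G3=(0+0>=2)=0 G4=G3=1 -> 10001
Step 2: G0=NOT G0=NOT 1=0 G1=0(const) G2=G4&G1=1&0=0 G3=(1+1>=2)=1 G4=G3=0 -> 00010
Step 3: G0=NOT G0=NOT 0=1 G1=0(const) G2=G4&G1=0&0=0 G3=(0+0>=2)=0 G4=G3=1 -> 10001
State from step 3 equals state from step 1 -> cycle length 2

Answer: 2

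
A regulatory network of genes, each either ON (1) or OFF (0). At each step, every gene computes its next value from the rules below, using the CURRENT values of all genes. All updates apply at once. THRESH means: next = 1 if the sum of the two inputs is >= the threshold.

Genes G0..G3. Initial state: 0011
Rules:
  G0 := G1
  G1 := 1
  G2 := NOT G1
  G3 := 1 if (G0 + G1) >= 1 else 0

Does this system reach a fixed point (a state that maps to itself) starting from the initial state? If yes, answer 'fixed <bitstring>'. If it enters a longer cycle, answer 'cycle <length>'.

Step 0: 0011
Step 1: G0=G1=0 G1=1(const) G2=NOT G1=NOT 0=1 G3=(0+0>=1)=0 -> 0110
Step 2: G0=G1=1 G1=1(const) G2=NOT G1=NOT 1=0 G3=(0+1>=1)=1 -> 1101
Step 3: G0=G1=1 G1=1(const) G2=NOT G1=NOT 1=0 G3=(1+1>=1)=1 -> 1101
Fixed point reached at step 2: 1101

Answer: fixed 1101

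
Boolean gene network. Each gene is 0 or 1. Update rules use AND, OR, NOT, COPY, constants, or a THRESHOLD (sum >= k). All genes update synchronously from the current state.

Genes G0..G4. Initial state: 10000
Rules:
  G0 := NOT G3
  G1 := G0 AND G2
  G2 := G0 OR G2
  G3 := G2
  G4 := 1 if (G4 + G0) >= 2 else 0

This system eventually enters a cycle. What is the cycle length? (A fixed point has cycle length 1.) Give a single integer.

Answer: 1

Derivation:
Step 0: 10000
Step 1: G0=NOT G3=NOT 0=1 G1=G0&G2=1&0=0 G2=G0|G2=1|0=1 G3=G2=0 G4=(0+1>=2)=0 -> 10100
Step 2: G0=NOT G3=NOT 0=1 G1=G0&G2=1&1=1 G2=G0|G2=1|1=1 G3=G2=1 G4=(0+1>=2)=0 -> 11110
Step 3: G0=NOT G3=NOT 1=0 G1=G0&G2=1&1=1 G2=G0|G2=1|1=1 G3=G2=1 G4=(0+1>=2)=0 -> 01110
Step 4: G0=NOT G3=NOT 1=0 G1=G0&G2=0&1=0 G2=G0|G2=0|1=1 G3=G2=1 G4=(0+0>=2)=0 -> 00110
Step 5: G0=NOT G3=NOT 1=0 G1=G0&G2=0&1=0 G2=G0|G2=0|1=1 G3=G2=1 G4=(0+0>=2)=0 -> 00110
State from step 5 equals state from step 4 -> cycle length 1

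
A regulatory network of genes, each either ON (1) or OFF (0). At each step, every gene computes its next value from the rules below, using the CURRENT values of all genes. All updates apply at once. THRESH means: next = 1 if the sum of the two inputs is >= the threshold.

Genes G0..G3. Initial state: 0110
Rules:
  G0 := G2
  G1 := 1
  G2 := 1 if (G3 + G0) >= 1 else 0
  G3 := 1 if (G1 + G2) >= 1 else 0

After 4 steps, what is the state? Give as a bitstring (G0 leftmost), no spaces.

Step 1: G0=G2=1 G1=1(const) G2=(0+0>=1)=0 G3=(1+1>=1)=1 -> 1101
Step 2: G0=G2=0 G1=1(const) G2=(1+1>=1)=1 G3=(1+0>=1)=1 -> 0111
Step 3: G0=G2=1 G1=1(const) G2=(1+0>=1)=1 G3=(1+1>=1)=1 -> 1111
Step 4: G0=G2=1 G1=1(const) G2=(1+1>=1)=1 G3=(1+1>=1)=1 -> 1111

1111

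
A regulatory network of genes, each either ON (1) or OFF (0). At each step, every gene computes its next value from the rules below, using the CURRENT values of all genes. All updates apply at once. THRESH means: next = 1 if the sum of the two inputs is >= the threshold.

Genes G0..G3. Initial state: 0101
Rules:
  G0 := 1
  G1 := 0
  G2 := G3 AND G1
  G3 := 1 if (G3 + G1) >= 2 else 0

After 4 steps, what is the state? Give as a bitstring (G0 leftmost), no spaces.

Step 1: G0=1(const) G1=0(const) G2=G3&G1=1&1=1 G3=(1+1>=2)=1 -> 1011
Step 2: G0=1(const) G1=0(const) G2=G3&G1=1&0=0 G3=(1+0>=2)=0 -> 1000
Step 3: G0=1(const) G1=0(const) G2=G3&G1=0&0=0 G3=(0+0>=2)=0 -> 1000
Step 4: G0=1(const) G1=0(const) G2=G3&G1=0&0=0 G3=(0+0>=2)=0 -> 1000

1000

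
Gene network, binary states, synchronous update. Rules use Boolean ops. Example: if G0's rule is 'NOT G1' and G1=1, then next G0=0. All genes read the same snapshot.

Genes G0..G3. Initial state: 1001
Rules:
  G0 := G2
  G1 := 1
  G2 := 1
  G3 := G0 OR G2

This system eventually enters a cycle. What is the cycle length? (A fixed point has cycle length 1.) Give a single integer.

Step 0: 1001
Step 1: G0=G2=0 G1=1(const) G2=1(const) G3=G0|G2=1|0=1 -> 0111
Step 2: G0=G2=1 G1=1(const) G2=1(const) G3=G0|G2=0|1=1 -> 1111
Step 3: G0=G2=1 G1=1(const) G2=1(const) G3=G0|G2=1|1=1 -> 1111
State from step 3 equals state from step 2 -> cycle length 1

Answer: 1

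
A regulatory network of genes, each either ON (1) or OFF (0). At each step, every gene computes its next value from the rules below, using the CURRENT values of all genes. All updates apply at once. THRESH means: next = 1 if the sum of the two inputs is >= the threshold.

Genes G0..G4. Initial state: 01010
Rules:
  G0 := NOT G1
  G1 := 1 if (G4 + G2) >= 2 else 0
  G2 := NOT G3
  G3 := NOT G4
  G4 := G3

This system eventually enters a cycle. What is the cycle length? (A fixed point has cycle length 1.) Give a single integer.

Step 0: 01010
Step 1: G0=NOT G1=NOT 1=0 G1=(0+0>=2)=0 G2=NOT G3=NOT 1=0 G3=NOT G4=NOT 0=1 G4=G3=1 -> 00011
Step 2: G0=NOT G1=NOT 0=1 G1=(1+0>=2)=0 G2=NOT G3=NOT 1=0 G3=NOT G4=NOT 1=0 G4=G3=1 -> 10001
Step 3: G0=NOT G1=NOT 0=1 G1=(1+0>=2)=0 G2=NOT G3=NOT 0=1 G3=NOT G4=NOT 1=0 G4=G3=0 -> 10100
Step 4: G0=NOT G1=NOT 0=1 G1=(0+1>=2)=0 G2=NOT G3=NOT 0=1 G3=NOT G4=NOT 0=1 G4=G3=0 -> 10110
Step 5: G0=NOT G1=NOT 0=1 G1=(0+1>=2)=0 G2=NOT G3=NOT 1=0 G3=NOT G4=NOT 0=1 G4=G3=1 -> 10011
Step 6: G0=NOT G1=NOT 0=1 G1=(1+0>=2)=0 G2=NOT G3=NOT 1=0 G3=NOT G4=NOT 1=0 G4=G3=1 -> 10001
State from step 6 equals state from step 2 -> cycle length 4

Answer: 4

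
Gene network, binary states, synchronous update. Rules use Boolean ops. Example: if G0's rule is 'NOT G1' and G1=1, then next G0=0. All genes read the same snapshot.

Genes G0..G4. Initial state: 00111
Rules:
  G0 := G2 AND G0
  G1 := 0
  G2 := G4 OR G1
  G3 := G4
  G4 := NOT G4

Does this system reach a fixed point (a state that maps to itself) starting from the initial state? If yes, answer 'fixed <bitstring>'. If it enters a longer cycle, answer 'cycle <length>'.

Step 0: 00111
Step 1: G0=G2&G0=1&0=0 G1=0(const) G2=G4|G1=1|0=1 G3=G4=1 G4=NOT G4=NOT 1=0 -> 00110
Step 2: G0=G2&G0=1&0=0 G1=0(const) G2=G4|G1=0|0=0 G3=G4=0 G4=NOT G4=NOT 0=1 -> 00001
Step 3: G0=G2&G0=0&0=0 G1=0(const) G2=G4|G1=1|0=1 G3=G4=1 G4=NOT G4=NOT 1=0 -> 00110
Cycle of length 2 starting at step 1 -> no fixed point

Answer: cycle 2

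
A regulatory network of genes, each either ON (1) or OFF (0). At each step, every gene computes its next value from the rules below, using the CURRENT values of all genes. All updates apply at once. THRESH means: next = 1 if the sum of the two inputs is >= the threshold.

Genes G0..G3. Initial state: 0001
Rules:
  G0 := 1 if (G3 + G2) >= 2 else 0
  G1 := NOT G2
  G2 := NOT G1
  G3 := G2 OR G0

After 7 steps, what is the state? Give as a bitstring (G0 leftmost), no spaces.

Step 1: G0=(1+0>=2)=0 G1=NOT G2=NOT 0=1 G2=NOT G1=NOT 0=1 G3=G2|G0=0|0=0 -> 0110
Step 2: G0=(0+1>=2)=0 G1=NOT G2=NOT 1=0 G2=NOT G1=NOT 1=0 G3=G2|G0=1|0=1 -> 0001
Step 3: G0=(1+0>=2)=0 G1=NOT G2=NOT 0=1 G2=NOT G1=NOT 0=1 G3=G2|G0=0|0=0 -> 0110
Step 4: G0=(0+1>=2)=0 G1=NOT G2=NOT 1=0 G2=NOT G1=NOT 1=0 G3=G2|G0=1|0=1 -> 0001
Step 5: G0=(1+0>=2)=0 G1=NOT G2=NOT 0=1 G2=NOT G1=NOT 0=1 G3=G2|G0=0|0=0 -> 0110
Step 6: G0=(0+1>=2)=0 G1=NOT G2=NOT 1=0 G2=NOT G1=NOT 1=0 G3=G2|G0=1|0=1 -> 0001
Step 7: G0=(1+0>=2)=0 G1=NOT G2=NOT 0=1 G2=NOT G1=NOT 0=1 G3=G2|G0=0|0=0 -> 0110

0110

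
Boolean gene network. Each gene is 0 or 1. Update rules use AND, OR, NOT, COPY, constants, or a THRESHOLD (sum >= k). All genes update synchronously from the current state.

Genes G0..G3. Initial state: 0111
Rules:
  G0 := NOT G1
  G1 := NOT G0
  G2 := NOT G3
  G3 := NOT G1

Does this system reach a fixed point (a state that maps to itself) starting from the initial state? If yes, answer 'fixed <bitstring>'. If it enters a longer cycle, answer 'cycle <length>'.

Step 0: 0111
Step 1: G0=NOT G1=NOT 1=0 G1=NOT G0=NOT 0=1 G2=NOT G3=NOT 1=0 G3=NOT G1=NOT 1=0 -> 0100
Step 2: G0=NOT G1=NOT 1=0 G1=NOT G0=NOT 0=1 G2=NOT G3=NOT 0=1 G3=NOT G1=NOT 1=0 -> 0110
Step 3: G0=NOT G1=NOT 1=0 G1=NOT G0=NOT 0=1 G2=NOT G3=NOT 0=1 G3=NOT G1=NOT 1=0 -> 0110
Fixed point reached at step 2: 0110

Answer: fixed 0110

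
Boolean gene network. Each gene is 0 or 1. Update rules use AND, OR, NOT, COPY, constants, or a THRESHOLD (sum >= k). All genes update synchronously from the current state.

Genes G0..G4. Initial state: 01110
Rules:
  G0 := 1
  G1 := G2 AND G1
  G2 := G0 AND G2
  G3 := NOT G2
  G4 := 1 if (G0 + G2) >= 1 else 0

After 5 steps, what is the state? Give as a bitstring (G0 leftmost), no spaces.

Step 1: G0=1(const) G1=G2&G1=1&1=1 G2=G0&G2=0&1=0 G3=NOT G2=NOT 1=0 G4=(0+1>=1)=1 -> 11001
Step 2: G0=1(const) G1=G2&G1=0&1=0 G2=G0&G2=1&0=0 G3=NOT G2=NOT 0=1 G4=(1+0>=1)=1 -> 10011
Step 3: G0=1(const) G1=G2&G1=0&0=0 G2=G0&G2=1&0=0 G3=NOT G2=NOT 0=1 G4=(1+0>=1)=1 -> 10011
Step 4: G0=1(const) G1=G2&G1=0&0=0 G2=G0&G2=1&0=0 G3=NOT G2=NOT 0=1 G4=(1+0>=1)=1 -> 10011
Step 5: G0=1(const) G1=G2&G1=0&0=0 G2=G0&G2=1&0=0 G3=NOT G2=NOT 0=1 G4=(1+0>=1)=1 -> 10011

10011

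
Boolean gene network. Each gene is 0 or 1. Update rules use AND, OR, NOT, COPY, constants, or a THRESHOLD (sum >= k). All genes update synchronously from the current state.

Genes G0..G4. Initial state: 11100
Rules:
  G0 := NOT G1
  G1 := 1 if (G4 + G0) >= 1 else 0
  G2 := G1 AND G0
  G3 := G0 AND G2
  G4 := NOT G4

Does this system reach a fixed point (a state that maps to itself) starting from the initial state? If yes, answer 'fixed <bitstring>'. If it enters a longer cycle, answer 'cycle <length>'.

Answer: cycle 4

Derivation:
Step 0: 11100
Step 1: G0=NOT G1=NOT 1=0 G1=(0+1>=1)=1 G2=G1&G0=1&1=1 G3=G0&G2=1&1=1 G4=NOT G4=NOT 0=1 -> 01111
Step 2: G0=NOT G1=NOT 1=0 G1=(1+0>=1)=1 G2=G1&G0=1&0=0 G3=G0&G2=0&1=0 G4=NOT G4=NOT 1=0 -> 01000
Step 3: G0=NOT G1=NOT 1=0 G1=(0+0>=1)=0 G2=G1&G0=1&0=0 G3=G0&G2=0&0=0 G4=NOT G4=NOT 0=1 -> 00001
Step 4: G0=NOT G1=NOT 0=1 G1=(1+0>=1)=1 G2=G1&G0=0&0=0 G3=G0&G2=0&0=0 G4=NOT G4=NOT 1=0 -> 11000
Step 5: G0=NOT G1=NOT 1=0 G1=(0+1>=1)=1 G2=G1&G0=1&1=1 G3=G0&G2=1&0=0 G4=NOT G4=NOT 0=1 -> 01101
Step 6: G0=NOT G1=NOT 1=0 G1=(1+0>=1)=1 G2=G1&G0=1&0=0 G3=G0&G2=0&1=0 G4=NOT G4=NOT 1=0 -> 01000
Cycle of length 4 starting at step 2 -> no fixed point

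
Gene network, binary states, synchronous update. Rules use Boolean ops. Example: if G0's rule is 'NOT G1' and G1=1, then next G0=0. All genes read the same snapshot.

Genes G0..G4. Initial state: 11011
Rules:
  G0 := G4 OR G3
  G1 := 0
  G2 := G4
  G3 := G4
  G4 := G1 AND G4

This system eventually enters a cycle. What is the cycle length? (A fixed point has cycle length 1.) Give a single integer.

Answer: 1

Derivation:
Step 0: 11011
Step 1: G0=G4|G3=1|1=1 G1=0(const) G2=G4=1 G3=G4=1 G4=G1&G4=1&1=1 -> 10111
Step 2: G0=G4|G3=1|1=1 G1=0(const) G2=G4=1 G3=G4=1 G4=G1&G4=0&1=0 -> 10110
Step 3: G0=G4|G3=0|1=1 G1=0(const) G2=G4=0 G3=G4=0 G4=G1&G4=0&0=0 -> 10000
Step 4: G0=G4|G3=0|0=0 G1=0(const) G2=G4=0 G3=G4=0 G4=G1&G4=0&0=0 -> 00000
Step 5: G0=G4|G3=0|0=0 G1=0(const) G2=G4=0 G3=G4=0 G4=G1&G4=0&0=0 -> 00000
State from step 5 equals state from step 4 -> cycle length 1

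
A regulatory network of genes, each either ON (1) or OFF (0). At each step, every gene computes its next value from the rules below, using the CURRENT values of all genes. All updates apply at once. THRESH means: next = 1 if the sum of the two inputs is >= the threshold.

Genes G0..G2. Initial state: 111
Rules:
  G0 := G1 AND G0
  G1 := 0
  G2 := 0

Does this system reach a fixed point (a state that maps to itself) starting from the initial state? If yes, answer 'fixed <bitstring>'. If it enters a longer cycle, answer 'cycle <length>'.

Step 0: 111
Step 1: G0=G1&G0=1&1=1 G1=0(const) G2=0(const) -> 100
Step 2: G0=G1&G0=0&1=0 G1=0(const) G2=0(const) -> 000
Step 3: G0=G1&G0=0&0=0 G1=0(const) G2=0(const) -> 000
Fixed point reached at step 2: 000

Answer: fixed 000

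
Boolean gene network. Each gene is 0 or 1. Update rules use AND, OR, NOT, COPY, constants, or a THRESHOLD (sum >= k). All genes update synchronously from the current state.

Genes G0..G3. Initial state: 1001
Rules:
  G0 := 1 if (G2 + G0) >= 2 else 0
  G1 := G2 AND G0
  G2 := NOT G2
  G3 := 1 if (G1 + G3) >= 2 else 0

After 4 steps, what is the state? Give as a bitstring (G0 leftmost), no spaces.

Step 1: G0=(0+1>=2)=0 G1=G2&G0=0&1=0 G2=NOT G2=NOT 0=1 G3=(0+1>=2)=0 -> 0010
Step 2: G0=(1+0>=2)=0 G1=G2&G0=1&0=0 G2=NOT G2=NOT 1=0 G3=(0+0>=2)=0 -> 0000
Step 3: G0=(0+0>=2)=0 G1=G2&G0=0&0=0 G2=NOT G2=NOT 0=1 G3=(0+0>=2)=0 -> 0010
Step 4: G0=(1+0>=2)=0 G1=G2&G0=1&0=0 G2=NOT G2=NOT 1=0 G3=(0+0>=2)=0 -> 0000

0000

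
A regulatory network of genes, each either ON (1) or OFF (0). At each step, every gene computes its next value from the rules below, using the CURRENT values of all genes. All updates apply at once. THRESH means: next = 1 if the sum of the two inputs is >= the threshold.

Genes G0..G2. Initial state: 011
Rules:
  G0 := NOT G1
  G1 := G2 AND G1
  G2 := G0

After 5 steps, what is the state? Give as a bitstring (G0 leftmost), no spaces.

Step 1: G0=NOT G1=NOT 1=0 G1=G2&G1=1&1=1 G2=G0=0 -> 010
Step 2: G0=NOT G1=NOT 1=0 G1=G2&G1=0&1=0 G2=G0=0 -> 000
Step 3: G0=NOT G1=NOT 0=1 G1=G2&G1=0&0=0 G2=G0=0 -> 100
Step 4: G0=NOT G1=NOT 0=1 G1=G2&G1=0&0=0 G2=G0=1 -> 101
Step 5: G0=NOT G1=NOT 0=1 G1=G2&G1=1&0=0 G2=G0=1 -> 101

101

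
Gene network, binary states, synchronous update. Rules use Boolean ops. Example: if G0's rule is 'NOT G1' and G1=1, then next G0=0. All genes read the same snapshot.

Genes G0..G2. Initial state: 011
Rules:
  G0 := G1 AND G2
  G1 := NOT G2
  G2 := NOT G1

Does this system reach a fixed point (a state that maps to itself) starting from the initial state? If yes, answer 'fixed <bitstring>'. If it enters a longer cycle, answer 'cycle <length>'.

Step 0: 011
Step 1: G0=G1&G2=1&1=1 G1=NOT G2=NOT 1=0 G2=NOT G1=NOT 1=0 -> 100
Step 2: G0=G1&G2=0&0=0 G1=NOT G2=NOT 0=1 G2=NOT G1=NOT 0=1 -> 011
Cycle of length 2 starting at step 0 -> no fixed point

Answer: cycle 2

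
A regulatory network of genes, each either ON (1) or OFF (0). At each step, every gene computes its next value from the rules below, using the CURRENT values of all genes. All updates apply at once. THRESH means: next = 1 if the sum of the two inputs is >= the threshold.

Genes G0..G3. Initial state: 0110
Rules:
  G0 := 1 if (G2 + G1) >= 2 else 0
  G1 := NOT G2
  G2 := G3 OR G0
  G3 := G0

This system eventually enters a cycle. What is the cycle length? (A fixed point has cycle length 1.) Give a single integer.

Step 0: 0110
Step 1: G0=(1+1>=2)=1 G1=NOT G2=NOT 1=0 G2=G3|G0=0|0=0 G3=G0=0 -> 1000
Step 2: G0=(0+0>=2)=0 G1=NOT G2=NOT 0=1 G2=G3|G0=0|1=1 G3=G0=1 -> 0111
Step 3: G0=(1+1>=2)=1 G1=NOT G2=NOT 1=0 G2=G3|G0=1|0=1 G3=G0=0 -> 1010
Step 4: G0=(1+0>=2)=0 G1=NOT G2=NOT 1=0 G2=G3|G0=0|1=1 G3=G0=1 -> 0011
Step 5: G0=(1+0>=2)=0 G1=NOT G2=NOT 1=0 G2=G3|G0=1|0=1 G3=G0=0 -> 0010
Step 6: G0=(1+0>=2)=0 G1=NOT G2=NOT 1=0 G2=G3|G0=0|0=0 G3=G0=0 -> 0000
Step 7: G0=(0+0>=2)=0 G1=NOT G2=NOT 0=1 G2=G3|G0=0|0=0 G3=G0=0 -> 0100
Step 8: G0=(0+1>=2)=0 G1=NOT G2=NOT 0=1 G2=G3|G0=0|0=0 G3=G0=0 -> 0100
State from step 8 equals state from step 7 -> cycle length 1

Answer: 1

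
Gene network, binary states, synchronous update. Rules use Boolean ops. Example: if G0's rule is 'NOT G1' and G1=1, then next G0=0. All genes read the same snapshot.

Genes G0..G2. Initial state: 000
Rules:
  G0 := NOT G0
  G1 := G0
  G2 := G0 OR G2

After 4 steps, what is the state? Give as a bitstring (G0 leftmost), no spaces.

Step 1: G0=NOT G0=NOT 0=1 G1=G0=0 G2=G0|G2=0|0=0 -> 100
Step 2: G0=NOT G0=NOT 1=0 G1=G0=1 G2=G0|G2=1|0=1 -> 011
Step 3: G0=NOT G0=NOT 0=1 G1=G0=0 G2=G0|G2=0|1=1 -> 101
Step 4: G0=NOT G0=NOT 1=0 G1=G0=1 G2=G0|G2=1|1=1 -> 011

011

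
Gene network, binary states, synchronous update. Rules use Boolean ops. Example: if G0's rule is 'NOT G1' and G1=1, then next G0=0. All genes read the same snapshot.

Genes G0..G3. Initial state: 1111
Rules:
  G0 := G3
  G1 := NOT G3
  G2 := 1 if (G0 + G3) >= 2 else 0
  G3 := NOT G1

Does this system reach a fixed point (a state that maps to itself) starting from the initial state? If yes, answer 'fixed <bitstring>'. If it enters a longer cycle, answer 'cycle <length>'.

Step 0: 1111
Step 1: G0=G3=1 G1=NOT G3=NOT 1=0 G2=(1+1>=2)=1 G3=NOT G1=NOT 1=0 -> 1010
Step 2: G0=G3=0 G1=NOT G3=NOT 0=1 G2=(1+0>=2)=0 G3=NOT G1=NOT 0=1 -> 0101
Step 3: G0=G3=1 G1=NOT G3=NOT 1=0 G2=(0+1>=2)=0 G3=NOT G1=NOT 1=0 -> 1000
Step 4: G0=G3=0 G1=NOT G3=NOT 0=1 G2=(1+0>=2)=0 G3=NOT G1=NOT 0=1 -> 0101
Cycle of length 2 starting at step 2 -> no fixed point

Answer: cycle 2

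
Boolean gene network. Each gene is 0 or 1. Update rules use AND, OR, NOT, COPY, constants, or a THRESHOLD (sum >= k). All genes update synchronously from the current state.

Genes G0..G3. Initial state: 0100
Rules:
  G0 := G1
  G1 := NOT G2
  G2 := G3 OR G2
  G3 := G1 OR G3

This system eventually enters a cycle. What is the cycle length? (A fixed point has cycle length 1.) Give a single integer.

Step 0: 0100
Step 1: G0=G1=1 G1=NOT G2=NOT 0=1 G2=G3|G2=0|0=0 G3=G1|G3=1|0=1 -> 1101
Step 2: G0=G1=1 G1=NOT G2=NOT 0=1 G2=G3|G2=1|0=1 G3=G1|G3=1|1=1 -> 1111
Step 3: G0=G1=1 G1=NOT G2=NOT 1=0 G2=G3|G2=1|1=1 G3=G1|G3=1|1=1 -> 1011
Step 4: G0=G1=0 G1=NOT G2=NOT 1=0 G2=G3|G2=1|1=1 G3=G1|G3=0|1=1 -> 0011
Step 5: G0=G1=0 G1=NOT G2=NOT 1=0 G2=G3|G2=1|1=1 G3=G1|G3=0|1=1 -> 0011
State from step 5 equals state from step 4 -> cycle length 1

Answer: 1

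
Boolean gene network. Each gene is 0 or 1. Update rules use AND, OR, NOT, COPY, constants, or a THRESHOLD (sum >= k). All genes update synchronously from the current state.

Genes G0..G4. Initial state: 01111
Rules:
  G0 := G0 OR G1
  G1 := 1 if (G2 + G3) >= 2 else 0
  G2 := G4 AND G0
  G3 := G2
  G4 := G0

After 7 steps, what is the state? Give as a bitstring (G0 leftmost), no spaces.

Step 1: G0=G0|G1=0|1=1 G1=(1+1>=2)=1 G2=G4&G0=1&0=0 G3=G2=1 G4=G0=0 -> 11010
Step 2: G0=G0|G1=1|1=1 G1=(0+1>=2)=0 G2=G4&G0=0&1=0 G3=G2=0 G4=G0=1 -> 10001
Step 3: G0=G0|G1=1|0=1 G1=(0+0>=2)=0 G2=G4&G0=1&1=1 G3=G2=0 G4=G0=1 -> 10101
Step 4: G0=G0|G1=1|0=1 G1=(1+0>=2)=0 G2=G4&G0=1&1=1 G3=G2=1 G4=G0=1 -> 10111
Step 5: G0=G0|G1=1|0=1 G1=(1+1>=2)=1 G2=G4&G0=1&1=1 G3=G2=1 G4=G0=1 -> 11111
Step 6: G0=G0|G1=1|1=1 G1=(1+1>=2)=1 G2=G4&G0=1&1=1 G3=G2=1 G4=G0=1 -> 11111
Step 7: G0=G0|G1=1|1=1 G1=(1+1>=2)=1 G2=G4&G0=1&1=1 G3=G2=1 G4=G0=1 -> 11111

11111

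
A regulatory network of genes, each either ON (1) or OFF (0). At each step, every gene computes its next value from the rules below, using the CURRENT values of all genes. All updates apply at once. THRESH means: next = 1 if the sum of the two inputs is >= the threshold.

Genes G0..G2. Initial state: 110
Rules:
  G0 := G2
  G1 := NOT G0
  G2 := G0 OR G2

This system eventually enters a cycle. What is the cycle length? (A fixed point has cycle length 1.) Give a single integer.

Step 0: 110
Step 1: G0=G2=0 G1=NOT G0=NOT 1=0 G2=G0|G2=1|0=1 -> 001
Step 2: G0=G2=1 G1=NOT G0=NOT 0=1 G2=G0|G2=0|1=1 -> 111
Step 3: G0=G2=1 G1=NOT G0=NOT 1=0 G2=G0|G2=1|1=1 -> 101
Step 4: G0=G2=1 G1=NOT G0=NOT 1=0 G2=G0|G2=1|1=1 -> 101
State from step 4 equals state from step 3 -> cycle length 1

Answer: 1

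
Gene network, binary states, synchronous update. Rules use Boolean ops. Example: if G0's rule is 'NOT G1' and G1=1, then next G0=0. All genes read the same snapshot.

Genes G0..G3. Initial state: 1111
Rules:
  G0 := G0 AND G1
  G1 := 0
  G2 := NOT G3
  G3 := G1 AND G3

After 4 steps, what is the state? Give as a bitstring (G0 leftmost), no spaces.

Step 1: G0=G0&G1=1&1=1 G1=0(const) G2=NOT G3=NOT 1=0 G3=G1&G3=1&1=1 -> 1001
Step 2: G0=G0&G1=1&0=0 G1=0(const) G2=NOT G3=NOT 1=0 G3=G1&G3=0&1=0 -> 0000
Step 3: G0=G0&G1=0&0=0 G1=0(const) G2=NOT G3=NOT 0=1 G3=G1&G3=0&0=0 -> 0010
Step 4: G0=G0&G1=0&0=0 G1=0(const) G2=NOT G3=NOT 0=1 G3=G1&G3=0&0=0 -> 0010

0010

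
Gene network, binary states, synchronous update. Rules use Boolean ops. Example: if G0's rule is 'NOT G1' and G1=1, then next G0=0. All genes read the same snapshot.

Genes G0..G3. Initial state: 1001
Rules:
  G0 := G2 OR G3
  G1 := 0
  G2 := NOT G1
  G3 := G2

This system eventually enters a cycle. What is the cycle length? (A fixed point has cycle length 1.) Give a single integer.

Answer: 1

Derivation:
Step 0: 1001
Step 1: G0=G2|G3=0|1=1 G1=0(const) G2=NOT G1=NOT 0=1 G3=G2=0 -> 1010
Step 2: G0=G2|G3=1|0=1 G1=0(const) G2=NOT G1=NOT 0=1 G3=G2=1 -> 1011
Step 3: G0=G2|G3=1|1=1 G1=0(const) G2=NOT G1=NOT 0=1 G3=G2=1 -> 1011
State from step 3 equals state from step 2 -> cycle length 1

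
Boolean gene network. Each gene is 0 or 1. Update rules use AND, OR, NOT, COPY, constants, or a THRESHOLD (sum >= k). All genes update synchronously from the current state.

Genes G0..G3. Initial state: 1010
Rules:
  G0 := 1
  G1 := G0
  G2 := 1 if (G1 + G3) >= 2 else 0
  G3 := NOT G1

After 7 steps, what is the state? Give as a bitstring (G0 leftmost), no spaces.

Step 1: G0=1(const) G1=G0=1 G2=(0+0>=2)=0 G3=NOT G1=NOT 0=1 -> 1101
Step 2: G0=1(const) G1=G0=1 G2=(1+1>=2)=1 G3=NOT G1=NOT 1=0 -> 1110
Step 3: G0=1(const) G1=G0=1 G2=(1+0>=2)=0 G3=NOT G1=NOT 1=0 -> 1100
Step 4: G0=1(const) G1=G0=1 G2=(1+0>=2)=0 G3=NOT G1=NOT 1=0 -> 1100
Step 5: G0=1(const) G1=G0=1 G2=(1+0>=2)=0 G3=NOT G1=NOT 1=0 -> 1100
Step 6: G0=1(const) G1=G0=1 G2=(1+0>=2)=0 G3=NOT G1=NOT 1=0 -> 1100
Step 7: G0=1(const) G1=G0=1 G2=(1+0>=2)=0 G3=NOT G1=NOT 1=0 -> 1100

1100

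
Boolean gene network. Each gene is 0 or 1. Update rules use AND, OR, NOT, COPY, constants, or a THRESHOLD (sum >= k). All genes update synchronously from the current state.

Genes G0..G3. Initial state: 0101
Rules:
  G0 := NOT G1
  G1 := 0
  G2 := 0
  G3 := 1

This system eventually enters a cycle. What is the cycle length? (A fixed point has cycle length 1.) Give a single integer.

Answer: 1

Derivation:
Step 0: 0101
Step 1: G0=NOT G1=NOT 1=0 G1=0(const) G2=0(const) G3=1(const) -> 0001
Step 2: G0=NOT G1=NOT 0=1 G1=0(const) G2=0(const) G3=1(const) -> 1001
Step 3: G0=NOT G1=NOT 0=1 G1=0(const) G2=0(const) G3=1(const) -> 1001
State from step 3 equals state from step 2 -> cycle length 1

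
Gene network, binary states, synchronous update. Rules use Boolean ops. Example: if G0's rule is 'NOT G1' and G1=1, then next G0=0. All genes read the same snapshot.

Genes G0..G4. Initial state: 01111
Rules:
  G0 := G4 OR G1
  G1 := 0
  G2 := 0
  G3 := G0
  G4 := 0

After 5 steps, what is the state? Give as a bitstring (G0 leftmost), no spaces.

Step 1: G0=G4|G1=1|1=1 G1=0(const) G2=0(const) G3=G0=0 G4=0(const) -> 10000
Step 2: G0=G4|G1=0|0=0 G1=0(const) G2=0(const) G3=G0=1 G4=0(const) -> 00010
Step 3: G0=G4|G1=0|0=0 G1=0(const) G2=0(const) G3=G0=0 G4=0(const) -> 00000
Step 4: G0=G4|G1=0|0=0 G1=0(const) G2=0(const) G3=G0=0 G4=0(const) -> 00000
Step 5: G0=G4|G1=0|0=0 G1=0(const) G2=0(const) G3=G0=0 G4=0(const) -> 00000

00000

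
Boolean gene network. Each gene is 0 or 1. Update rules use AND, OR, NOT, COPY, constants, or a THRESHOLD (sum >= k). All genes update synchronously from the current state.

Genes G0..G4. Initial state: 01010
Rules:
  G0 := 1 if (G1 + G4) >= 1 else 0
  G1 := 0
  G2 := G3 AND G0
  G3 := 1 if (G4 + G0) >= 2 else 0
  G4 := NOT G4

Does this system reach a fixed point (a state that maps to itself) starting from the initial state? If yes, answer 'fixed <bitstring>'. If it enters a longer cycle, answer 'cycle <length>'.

Step 0: 01010
Step 1: G0=(1+0>=1)=1 G1=0(const) G2=G3&G0=1&0=0 G3=(0+0>=2)=0 G4=NOT G4=NOT 0=1 -> 10001
Step 2: G0=(0+1>=1)=1 G1=0(const) G2=G3&G0=0&1=0 G3=(1+1>=2)=1 G4=NOT G4=NOT 1=0 -> 10010
Step 3: G0=(0+0>=1)=0 G1=0(const) G2=G3&G0=1&1=1 G3=(0+1>=2)=0 G4=NOT G4=NOT 0=1 -> 00101
Step 4: G0=(0+1>=1)=1 G1=0(const) G2=G3&G0=0&0=0 G3=(1+0>=2)=0 G4=NOT G4=NOT 1=0 -> 10000
Step 5: G0=(0+0>=1)=0 G1=0(const) G2=G3&G0=0&1=0 G3=(0+1>=2)=0 G4=NOT G4=NOT 0=1 -> 00001
Step 6: G0=(0+1>=1)=1 G1=0(const) G2=G3&G0=0&0=0 G3=(1+0>=2)=0 G4=NOT G4=NOT 1=0 -> 10000
Cycle of length 2 starting at step 4 -> no fixed point

Answer: cycle 2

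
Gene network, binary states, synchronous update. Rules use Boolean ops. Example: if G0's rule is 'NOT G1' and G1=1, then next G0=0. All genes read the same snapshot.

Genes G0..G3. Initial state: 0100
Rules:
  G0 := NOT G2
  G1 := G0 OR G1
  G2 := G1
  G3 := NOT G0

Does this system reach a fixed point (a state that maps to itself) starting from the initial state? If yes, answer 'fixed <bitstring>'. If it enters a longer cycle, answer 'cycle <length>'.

Step 0: 0100
Step 1: G0=NOT G2=NOT 0=1 G1=G0|G1=0|1=1 G2=G1=1 G3=NOT G0=NOT 0=1 -> 1111
Step 2: G0=NOT G2=NOT 1=0 G1=G0|G1=1|1=1 G2=G1=1 G3=NOT G0=NOT 1=0 -> 0110
Step 3: G0=NOT G2=NOT 1=0 G1=G0|G1=0|1=1 G2=G1=1 G3=NOT G0=NOT 0=1 -> 0111
Step 4: G0=NOT G2=NOT 1=0 G1=G0|G1=0|1=1 G2=G1=1 G3=NOT G0=NOT 0=1 -> 0111
Fixed point reached at step 3: 0111

Answer: fixed 0111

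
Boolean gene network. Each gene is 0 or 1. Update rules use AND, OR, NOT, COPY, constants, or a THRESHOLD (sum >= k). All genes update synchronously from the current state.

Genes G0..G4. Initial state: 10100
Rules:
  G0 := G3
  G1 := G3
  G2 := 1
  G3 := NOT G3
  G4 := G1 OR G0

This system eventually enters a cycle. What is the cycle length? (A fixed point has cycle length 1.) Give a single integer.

Step 0: 10100
Step 1: G0=G3=0 G1=G3=0 G2=1(const) G3=NOT G3=NOT 0=1 G4=G1|G0=0|1=1 -> 00111
Step 2: G0=G3=1 G1=G3=1 G2=1(const) G3=NOT G3=NOT 1=0 G4=G1|G0=0|0=0 -> 11100
Step 3: G0=G3=0 G1=G3=0 G2=1(const) G3=NOT G3=NOT 0=1 G4=G1|G0=1|1=1 -> 00111
State from step 3 equals state from step 1 -> cycle length 2

Answer: 2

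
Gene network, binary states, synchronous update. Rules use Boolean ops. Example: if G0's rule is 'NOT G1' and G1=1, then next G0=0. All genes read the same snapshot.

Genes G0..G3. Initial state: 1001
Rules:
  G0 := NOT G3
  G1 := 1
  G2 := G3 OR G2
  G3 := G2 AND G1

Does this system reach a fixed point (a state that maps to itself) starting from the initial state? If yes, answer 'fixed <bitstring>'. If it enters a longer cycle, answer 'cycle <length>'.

Step 0: 1001
Step 1: G0=NOT G3=NOT 1=0 G1=1(const) G2=G3|G2=1|0=1 G3=G2&G1=0&0=0 -> 0110
Step 2: G0=NOT G3=NOT 0=1 G1=1(const) G2=G3|G2=0|1=1 G3=G2&G1=1&1=1 -> 1111
Step 3: G0=NOT G3=NOT 1=0 G1=1(const) G2=G3|G2=1|1=1 G3=G2&G1=1&1=1 -> 0111
Step 4: G0=NOT G3=NOT 1=0 G1=1(const) G2=G3|G2=1|1=1 G3=G2&G1=1&1=1 -> 0111
Fixed point reached at step 3: 0111

Answer: fixed 0111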